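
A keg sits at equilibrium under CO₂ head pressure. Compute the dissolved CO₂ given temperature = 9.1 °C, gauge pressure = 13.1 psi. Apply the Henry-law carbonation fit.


vols = (P + 14.695)·(0.01821 + 0.09011·e^(−0.04·T))
vols = (13.1 + 14.695)·(0.01821 + 0.09011·e^(−0.04·9.1))

2.2466 volumes


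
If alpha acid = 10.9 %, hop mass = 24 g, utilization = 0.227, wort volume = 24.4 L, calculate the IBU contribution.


IBU = (α/100)·mass·U·1000 / V
IBU = (10.9/100)·24·0.227·1000 / 24.4

24.3374 IBU


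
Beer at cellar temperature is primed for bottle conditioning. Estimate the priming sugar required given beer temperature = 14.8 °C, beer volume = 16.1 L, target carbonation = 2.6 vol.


residual = 14.695·(0.01821 + 0.09011·e^(−0.04·T));  sugar = (target − residual)·4.0·V
residual = 14.695·(0.01821 + 0.09011·e^(−0.04·14.8)) = 1.0002
sugar = (2.6 − 1.0002)·4.0·16.1

103.0303 g


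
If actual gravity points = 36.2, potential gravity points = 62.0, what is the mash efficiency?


efficiency = actual / potential × 100
efficiency = 36.2 / 62.0 × 100

58.3871 %


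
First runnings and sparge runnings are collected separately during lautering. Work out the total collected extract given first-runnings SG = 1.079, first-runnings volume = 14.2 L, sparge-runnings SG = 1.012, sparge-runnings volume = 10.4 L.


total = Σ (SG_i − 1)·1000·V_i
first = (1.079 − 1)·1000·14.2 = 1121.8000
sparge = (1.012 − 1)·1000·10.4 = 124.8000
total = 1121.8000 + 124.8000

1246.6000 gravity·L


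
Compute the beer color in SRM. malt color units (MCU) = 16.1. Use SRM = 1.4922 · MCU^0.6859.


SRM = 1.4922 · 16.1^0.6859

10.0367 SRM


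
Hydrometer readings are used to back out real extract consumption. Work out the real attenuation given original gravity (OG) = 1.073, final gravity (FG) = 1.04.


AA = (OG−FG)/(OG−1)·100;  RA = AA·0.8192
AA = (1.073 − 1.04)/(1.073 − 1)·100 = 45.2055
RA = 45.2055·0.8192

37.0323 %


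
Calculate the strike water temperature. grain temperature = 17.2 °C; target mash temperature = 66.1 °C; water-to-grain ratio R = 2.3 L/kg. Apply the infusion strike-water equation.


T_strike = (0.41/R)·(T_mash − T_grain) + T_mash
T_strike = (0.41/2.3)·(66.1 − 17.2) + 66.1

74.8170 °C


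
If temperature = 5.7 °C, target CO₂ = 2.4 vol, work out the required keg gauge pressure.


psi = vols/(0.01821 + 0.09011·e^(−0.04·T)) − 14.695
psi = 2.4/(0.01821 + 0.09011·e^(−0.04·5.7)) − 14.695

11.9869 psi


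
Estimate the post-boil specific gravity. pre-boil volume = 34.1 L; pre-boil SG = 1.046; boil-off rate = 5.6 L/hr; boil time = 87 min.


V_post = V_pre − rate·(t/60);  SG_post = 1 + (SG_pre−1)·V_pre/V_post
V_post = 34.1 − 5.6·(87/60) = 25.9800
SG_post = 1 + (1.046 − 1)·34.1/25.9800

1.0604


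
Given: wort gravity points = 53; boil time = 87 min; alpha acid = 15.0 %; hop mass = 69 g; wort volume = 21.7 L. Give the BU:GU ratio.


U = 1.65·0.000125^(GP/1000)·(1−e^(−0.04t))/4.15;  IBU = (α/100)·m·U·1000/V;  BU:GU = IBU/GP
U = 1.65·0.000125^(53/1000)·(1−e^(−0.04·87))/4.15 = 0.2393
IBU = (15.0/100)·69·0.2393·1000/21.7 = 114.1465
BU:GU = 114.1465/53

2.1537


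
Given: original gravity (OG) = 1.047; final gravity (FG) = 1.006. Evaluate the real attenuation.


AA = (OG−FG)/(OG−1)·100;  RA = AA·0.8192
AA = (1.047 − 1.006)/(1.047 − 1)·100 = 87.2340
RA = 87.2340·0.8192

71.4621 %


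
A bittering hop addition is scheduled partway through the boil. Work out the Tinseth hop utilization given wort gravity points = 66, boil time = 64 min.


U = 1.65·0.000125^(GP/1000) · (1 − e^(−0.04·t))/4.15
bigness = 1.65·0.000125^(66/1000) = 0.9118
boil_factor = (1 − e^(−0.04·64))/4.15 = 0.2223
U = 0.9118 · 0.2223

0.2027


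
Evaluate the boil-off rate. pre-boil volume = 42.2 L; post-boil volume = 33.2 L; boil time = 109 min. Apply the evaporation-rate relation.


rate = (V_pre − V_post) / (t_min/60)
rate = (42.2 − 33.2) / (109/60)

4.9541 L/hr


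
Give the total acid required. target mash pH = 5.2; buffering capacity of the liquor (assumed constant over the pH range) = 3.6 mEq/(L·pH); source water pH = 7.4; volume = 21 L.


acid = buffering capacity · (pH_source − pH_target) · V
acid = 3.6 · (7.4 − 5.2) · 21

166.3200 mEq


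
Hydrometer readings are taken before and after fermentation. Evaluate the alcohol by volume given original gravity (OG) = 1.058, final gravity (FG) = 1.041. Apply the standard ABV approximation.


ABV = (OG − FG) · 131.25
ABV = (1.058 − 1.041) · 131.25

2.2313 % ABV


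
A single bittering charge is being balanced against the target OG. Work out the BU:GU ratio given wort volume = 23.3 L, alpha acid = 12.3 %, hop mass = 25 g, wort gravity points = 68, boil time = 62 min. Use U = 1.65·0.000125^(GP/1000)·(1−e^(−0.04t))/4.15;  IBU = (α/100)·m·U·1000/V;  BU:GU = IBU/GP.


U = 1.65·0.000125^(68/1000)·(1−e^(−0.04·62))/4.15 = 0.1977
IBU = (12.3/100)·25·0.1977·1000/23.3 = 26.0935
BU:GU = 26.0935/68

0.3837


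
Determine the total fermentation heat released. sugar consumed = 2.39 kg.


Q = m_sugar · 590 kJ/kg
Q = 2.39 · 590

1410.1000 kJ


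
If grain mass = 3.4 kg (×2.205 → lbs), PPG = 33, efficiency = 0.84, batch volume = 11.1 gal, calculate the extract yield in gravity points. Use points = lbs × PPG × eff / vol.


lbs = 3.4 × 2.205 = 7.4970
points = 7.4970 × 33 × 0.84 / 11.1

18.7222 points


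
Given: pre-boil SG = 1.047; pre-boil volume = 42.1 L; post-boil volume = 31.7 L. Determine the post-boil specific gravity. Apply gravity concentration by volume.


SG_post = 1 + (SG_pre − 1)·V_pre/V_post
pts_pre = (1.047 − 1)·1000 = 47.0000
pts_post = 47.0000·42.1/31.7 = 62.4196
SG_post = 1 + 62.4196/1000

1.0624


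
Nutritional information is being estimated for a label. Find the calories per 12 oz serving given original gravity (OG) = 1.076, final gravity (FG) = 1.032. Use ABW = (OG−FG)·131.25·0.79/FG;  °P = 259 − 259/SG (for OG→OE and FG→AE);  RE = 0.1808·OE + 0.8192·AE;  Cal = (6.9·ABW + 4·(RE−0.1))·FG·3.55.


ABW = (1.076 − 1.032)·131.25·0.79/1.032 = 4.4208
OE = 259 − 259/1.076 = 18.2937 °P
AE = 259 − 259/1.032 = 8.0310 °P
RE = 0.1808·18.2937 + 0.8192·8.0310 = 9.8865 °P
Cal = (6.9·4.4208 + 4·(9.8865−0.1))·1.032·3.55

255.1676 kcal


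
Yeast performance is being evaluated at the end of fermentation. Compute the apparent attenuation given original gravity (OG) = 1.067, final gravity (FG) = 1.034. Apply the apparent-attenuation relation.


AA = (OG − FG)/(OG − 1) · 100
AA = (1.067 − 1.034)/(1.067 − 1) · 100

49.2537 %


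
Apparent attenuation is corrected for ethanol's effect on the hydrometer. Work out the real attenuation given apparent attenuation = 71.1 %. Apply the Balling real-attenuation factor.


RA = AA · 0.8192
RA = 71.1 · 0.8192

58.2451 %


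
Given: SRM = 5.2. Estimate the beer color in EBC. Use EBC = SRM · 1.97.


EBC = 5.2 · 1.97

10.2440 EBC


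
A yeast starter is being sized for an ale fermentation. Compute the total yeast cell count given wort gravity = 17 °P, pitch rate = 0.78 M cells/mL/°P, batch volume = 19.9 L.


cells (billions) = rate · V_L · °P
cells = 0.78 · 19.9 · 17

263.8740 billion cells


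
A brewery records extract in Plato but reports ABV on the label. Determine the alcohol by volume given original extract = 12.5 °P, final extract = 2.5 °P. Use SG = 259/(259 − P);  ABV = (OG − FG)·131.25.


OG = 259/(259 − 12.5) = 1.0507
FG = 259/(259 − 2.5) = 1.0097
ABV = (1.0507 − 1.0097)·131.25

5.3764 % ABV


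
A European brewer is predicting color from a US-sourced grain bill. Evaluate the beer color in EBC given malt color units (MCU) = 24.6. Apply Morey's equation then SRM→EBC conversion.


SRM = 1.4922·MCU^0.6859;  EBC = SRM·1.97
SRM = 1.4922·24.6^0.6859 = 13.4236
EBC = 13.4236·1.97

26.4445 EBC


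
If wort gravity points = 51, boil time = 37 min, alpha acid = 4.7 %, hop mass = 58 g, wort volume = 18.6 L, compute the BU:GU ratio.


U = 1.65·0.000125^(GP/1000)·(1−e^(−0.04t))/4.15;  IBU = (α/100)·m·U·1000/V;  BU:GU = IBU/GP
U = 1.65·0.000125^(51/1000)·(1−e^(−0.04·37))/4.15 = 0.1942
IBU = (4.7/100)·58·0.1942·1000/18.6 = 28.4585
BU:GU = 28.4585/51

0.5580


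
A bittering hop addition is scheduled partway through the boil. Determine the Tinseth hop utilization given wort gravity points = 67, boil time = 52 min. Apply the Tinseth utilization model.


U = 1.65·0.000125^(GP/1000) · (1 − e^(−0.04·t))/4.15
bigness = 1.65·0.000125^(67/1000) = 0.9036
boil_factor = (1 − e^(−0.04·52))/4.15 = 0.2109
U = 0.9036 · 0.2109

0.1905


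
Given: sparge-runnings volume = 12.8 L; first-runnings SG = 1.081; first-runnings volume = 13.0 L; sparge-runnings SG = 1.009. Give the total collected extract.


total = Σ (SG_i − 1)·1000·V_i
first = (1.081 − 1)·1000·13.0 = 1053.0000
sparge = (1.009 − 1)·1000·12.8 = 115.2000
total = 1053.0000 + 115.2000

1168.2000 gravity·L


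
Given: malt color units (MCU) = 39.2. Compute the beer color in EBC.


SRM = 1.4922·MCU^0.6859;  EBC = SRM·1.97
SRM = 1.4922·39.2^0.6859 = 18.4783
EBC = 18.4783·1.97

36.4022 EBC


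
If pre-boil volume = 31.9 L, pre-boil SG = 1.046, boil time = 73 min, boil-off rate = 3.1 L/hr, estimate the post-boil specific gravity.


V_post = V_pre − rate·(t/60);  SG_post = 1 + (SG_pre−1)·V_pre/V_post
V_post = 31.9 − 3.1·(73/60) = 28.1283
SG_post = 1 + (1.046 − 1)·31.9/28.1283

1.0522


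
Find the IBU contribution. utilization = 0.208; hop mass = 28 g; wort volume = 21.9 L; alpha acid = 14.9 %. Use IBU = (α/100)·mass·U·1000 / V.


IBU = (14.9/100)·28·0.208·1000 / 21.9

39.6245 IBU


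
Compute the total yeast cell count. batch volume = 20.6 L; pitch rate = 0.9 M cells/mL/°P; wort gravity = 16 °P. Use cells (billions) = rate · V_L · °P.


cells = 0.9 · 20.6 · 16

296.6400 billion cells


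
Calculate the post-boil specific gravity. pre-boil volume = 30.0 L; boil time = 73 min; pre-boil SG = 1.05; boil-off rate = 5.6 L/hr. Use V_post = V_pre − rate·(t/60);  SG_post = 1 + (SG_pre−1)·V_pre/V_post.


V_post = 30.0 − 5.6·(73/60) = 23.1867
SG_post = 1 + (1.05 − 1)·30.0/23.1867

1.0647


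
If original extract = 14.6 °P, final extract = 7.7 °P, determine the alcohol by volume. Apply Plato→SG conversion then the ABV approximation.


SG = 259/(259 − P);  ABV = (OG − FG)·131.25
OG = 259/(259 − 14.6) = 1.0597
FG = 259/(259 − 7.7) = 1.0306
ABV = (1.0597 − 1.0306)·131.25

3.8190 % ABV


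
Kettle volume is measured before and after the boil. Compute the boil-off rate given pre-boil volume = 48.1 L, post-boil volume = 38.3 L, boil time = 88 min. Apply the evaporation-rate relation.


rate = (V_pre − V_post) / (t_min/60)
rate = (48.1 − 38.3) / (88/60)

6.6818 L/hr


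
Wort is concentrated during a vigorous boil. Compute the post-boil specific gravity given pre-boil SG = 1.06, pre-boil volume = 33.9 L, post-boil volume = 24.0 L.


SG_post = 1 + (SG_pre − 1)·V_pre/V_post
pts_pre = (1.06 − 1)·1000 = 60.0000
pts_post = 60.0000·33.9/24.0 = 84.7500
SG_post = 1 + 84.7500/1000

1.0848


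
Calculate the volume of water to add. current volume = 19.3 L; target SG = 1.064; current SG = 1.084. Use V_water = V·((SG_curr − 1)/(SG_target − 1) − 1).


V_water = 19.3·((1.084 − 1)/(1.064 − 1) − 1)

6.0312 L


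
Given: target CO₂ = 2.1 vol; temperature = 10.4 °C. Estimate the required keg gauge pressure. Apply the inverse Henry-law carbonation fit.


psi = vols/(0.01821 + 0.09011·e^(−0.04·T)) − 14.695
psi = 2.1/(0.01821 + 0.09011·e^(−0.04·10.4)) − 14.695

12.3481 psi


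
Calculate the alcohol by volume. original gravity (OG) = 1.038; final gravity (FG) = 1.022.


ABV = (OG − FG) · 131.25
ABV = (1.038 − 1.022) · 131.25

2.1000 % ABV


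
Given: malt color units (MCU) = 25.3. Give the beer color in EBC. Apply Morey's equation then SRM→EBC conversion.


SRM = 1.4922·MCU^0.6859;  EBC = SRM·1.97
SRM = 1.4922·25.3^0.6859 = 13.6845
EBC = 13.6845·1.97

26.9584 EBC


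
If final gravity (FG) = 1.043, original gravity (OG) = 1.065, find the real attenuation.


AA = (OG−FG)/(OG−1)·100;  RA = AA·0.8192
AA = (1.065 − 1.043)/(1.065 − 1)·100 = 33.8462
RA = 33.8462·0.8192

27.7268 %


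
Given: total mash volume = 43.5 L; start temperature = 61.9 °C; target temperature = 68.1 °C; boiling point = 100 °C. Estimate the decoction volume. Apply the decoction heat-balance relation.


V_dec = V_total·(T_target − T_start)/(T_boil − T_start)
V_dec = 43.5·(68.1 − 61.9)/(100 − 61.9)

7.0787 L


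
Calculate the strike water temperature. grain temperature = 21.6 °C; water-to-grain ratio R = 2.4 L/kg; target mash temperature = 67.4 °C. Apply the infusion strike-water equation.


T_strike = (0.41/R)·(T_mash − T_grain) + T_mash
T_strike = (0.41/2.4)·(67.4 − 21.6) + 67.4

75.2242 °C


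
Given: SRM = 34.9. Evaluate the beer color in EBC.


EBC = SRM · 1.97
EBC = 34.9 · 1.97

68.7530 EBC


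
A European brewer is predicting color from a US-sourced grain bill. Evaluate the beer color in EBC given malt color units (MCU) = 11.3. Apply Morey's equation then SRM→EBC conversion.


SRM = 1.4922·MCU^0.6859;  EBC = SRM·1.97
SRM = 1.4922·11.3^0.6859 = 7.8729
EBC = 7.8729·1.97

15.5096 EBC


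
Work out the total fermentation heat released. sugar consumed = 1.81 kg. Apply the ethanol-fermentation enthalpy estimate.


Q = m_sugar · 590 kJ/kg
Q = 1.81 · 590

1067.9000 kJ


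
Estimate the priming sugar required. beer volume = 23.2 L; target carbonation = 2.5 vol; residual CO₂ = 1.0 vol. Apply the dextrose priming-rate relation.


sugar = (target − residual)·4.0·V
sugar = (2.5 − 1.0)·4.0·23.2

139.2000 g


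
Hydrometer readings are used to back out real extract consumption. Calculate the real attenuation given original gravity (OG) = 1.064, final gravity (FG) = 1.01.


AA = (OG−FG)/(OG−1)·100;  RA = AA·0.8192
AA = (1.064 − 1.01)/(1.064 − 1)·100 = 84.3750
RA = 84.3750·0.8192

69.1200 %


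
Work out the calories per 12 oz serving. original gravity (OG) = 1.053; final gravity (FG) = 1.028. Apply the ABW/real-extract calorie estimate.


ABW = (OG−FG)·131.25·0.79/FG;  °P = 259 − 259/SG (for OG→OE and FG→AE);  RE = 0.1808·OE + 0.8192·AE;  Cal = (6.9·ABW + 4·(RE−0.1))·FG·3.55
ABW = (1.053 − 1.028)·131.25·0.79/1.028 = 2.5216
OE = 259 − 259/1.053 = 13.0361 °P
AE = 259 − 259/1.028 = 7.0545 °P
RE = 0.1808·13.0361 + 0.8192·7.0545 = 8.1360 °P
Cal = (6.9·2.5216 + 4·(8.1360−0.1))·1.028·3.55

180.8012 kcal


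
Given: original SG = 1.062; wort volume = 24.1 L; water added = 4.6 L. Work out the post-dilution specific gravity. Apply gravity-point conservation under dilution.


SG_new = 1 + (SG_old − 1)·V_old/(V_old + V_water)
pts = (1.062 − 1)·1000·24.1/(24.1 + 4.6) = 52.0627
SG_new = 1 + 52.0627/1000

1.0521


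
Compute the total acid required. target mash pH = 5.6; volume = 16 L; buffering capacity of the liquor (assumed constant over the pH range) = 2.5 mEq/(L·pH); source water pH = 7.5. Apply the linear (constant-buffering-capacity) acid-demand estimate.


acid = buffering capacity · (pH_source − pH_target) · V
acid = 2.5 · (7.5 − 5.6) · 16

76.0000 mEq


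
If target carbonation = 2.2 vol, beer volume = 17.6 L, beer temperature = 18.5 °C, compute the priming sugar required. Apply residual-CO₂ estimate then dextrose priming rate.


residual = 14.695·(0.01821 + 0.09011·e^(−0.04·T));  sugar = (target − residual)·4.0·V
residual = 14.695·(0.01821 + 0.09011·e^(−0.04·18.5)) = 0.8994
sugar = (2.2 − 0.8994)·4.0·17.6

91.5641 g


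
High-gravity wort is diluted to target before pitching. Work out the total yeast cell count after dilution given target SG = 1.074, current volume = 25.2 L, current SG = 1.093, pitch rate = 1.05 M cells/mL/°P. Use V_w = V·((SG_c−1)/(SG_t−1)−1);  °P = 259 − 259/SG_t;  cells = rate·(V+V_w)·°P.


V_w = 25.2·((1.093−1)/(1.074−1)−1) = 6.4703
V_final = 25.2 + 6.4703 = 31.6703
°P = 259 − 259/1.074 = 17.8454
cells = 1.05·31.6703·17.8454

593.4283 billion cells


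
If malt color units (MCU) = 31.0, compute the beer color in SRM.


SRM = 1.4922 · MCU^0.6859
SRM = 1.4922 · 31.0^0.6859

15.7308 SRM


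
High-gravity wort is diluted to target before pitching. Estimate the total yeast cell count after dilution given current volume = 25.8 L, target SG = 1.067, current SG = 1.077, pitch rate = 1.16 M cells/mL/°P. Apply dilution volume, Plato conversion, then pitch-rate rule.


V_w = V·((SG_c−1)/(SG_t−1)−1);  °P = 259 − 259/SG_t;  cells = rate·(V+V_w)·°P
V_w = 25.8·((1.077−1)/(1.067−1)−1) = 3.8507
V_final = 25.8 + 3.8507 = 29.6507
°P = 259 − 259/1.067 = 16.2634
cells = 1.16·29.6507·16.2634

559.3759 billion cells


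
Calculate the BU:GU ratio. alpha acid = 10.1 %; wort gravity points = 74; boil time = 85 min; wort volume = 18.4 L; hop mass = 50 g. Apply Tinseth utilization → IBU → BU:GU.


U = 1.65·0.000125^(GP/1000)·(1−e^(−0.04t))/4.15;  IBU = (α/100)·m·U·1000/V;  BU:GU = IBU/GP
U = 1.65·0.000125^(74/1000)·(1−e^(−0.04·85))/4.15 = 0.1976
IBU = (10.1/100)·50·0.1976·1000/18.4 = 54.2425
BU:GU = 54.2425/74

0.7330


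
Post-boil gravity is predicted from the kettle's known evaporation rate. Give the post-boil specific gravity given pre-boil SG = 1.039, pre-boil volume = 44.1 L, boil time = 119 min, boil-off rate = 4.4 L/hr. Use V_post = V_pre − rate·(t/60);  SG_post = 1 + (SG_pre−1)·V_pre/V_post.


V_post = 44.1 − 4.4·(119/60) = 35.3733
SG_post = 1 + (1.039 − 1)·44.1/35.3733

1.0486


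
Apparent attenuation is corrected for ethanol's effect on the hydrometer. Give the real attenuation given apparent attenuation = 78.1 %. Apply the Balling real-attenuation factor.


RA = AA · 0.8192
RA = 78.1 · 0.8192

63.9795 %


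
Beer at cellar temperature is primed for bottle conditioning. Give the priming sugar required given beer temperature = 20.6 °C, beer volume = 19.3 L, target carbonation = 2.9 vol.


residual = 14.695·(0.01821 + 0.09011·e^(−0.04·T));  sugar = (target − residual)·4.0·V
residual = 14.695·(0.01821 + 0.09011·e^(−0.04·20.6)) = 0.8485
sugar = (2.9 − 0.8485)·4.0·19.3

158.3779 g


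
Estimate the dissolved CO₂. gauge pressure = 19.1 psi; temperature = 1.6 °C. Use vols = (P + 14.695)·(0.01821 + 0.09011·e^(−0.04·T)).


vols = (19.1 + 14.695)·(0.01821 + 0.09011·e^(−0.04·1.6))

3.4719 volumes


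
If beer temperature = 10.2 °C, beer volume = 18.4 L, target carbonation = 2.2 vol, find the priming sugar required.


residual = 14.695·(0.01821 + 0.09011·e^(−0.04·T));  sugar = (target − residual)·4.0·V
residual = 14.695·(0.01821 + 0.09011·e^(−0.04·10.2)) = 1.1481
sugar = (2.2 − 1.1481)·4.0·18.4

77.4170 g


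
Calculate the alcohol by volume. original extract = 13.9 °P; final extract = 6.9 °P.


SG = 259/(259 − P);  ABV = (OG − FG)·131.25
OG = 259/(259 − 13.9) = 1.0567
FG = 259/(259 − 6.9) = 1.0274
ABV = (1.0567 − 1.0274)·131.25

3.8511 % ABV


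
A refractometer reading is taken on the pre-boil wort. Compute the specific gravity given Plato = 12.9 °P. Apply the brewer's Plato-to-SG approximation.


SG = 259/(259 − P)
SG = 259/(259 − 12.9)

1.0524


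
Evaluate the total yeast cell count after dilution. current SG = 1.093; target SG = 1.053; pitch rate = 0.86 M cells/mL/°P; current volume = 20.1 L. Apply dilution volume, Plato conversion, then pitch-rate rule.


V_w = V·((SG_c−1)/(SG_t−1)−1);  °P = 259 − 259/SG_t;  cells = rate·(V+V_w)·°P
V_w = 20.1·((1.093−1)/(1.053−1)−1) = 15.1698
V_final = 20.1 + 15.1698 = 35.2698
°P = 259 − 259/1.053 = 13.0361
cells = 0.86·35.2698·13.0361

395.4111 billion cells


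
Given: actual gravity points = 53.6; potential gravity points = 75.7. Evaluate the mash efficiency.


efficiency = actual / potential × 100
efficiency = 53.6 / 75.7 × 100

70.8058 %


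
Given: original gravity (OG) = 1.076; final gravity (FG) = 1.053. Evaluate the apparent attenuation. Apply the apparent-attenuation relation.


AA = (OG − FG)/(OG − 1) · 100
AA = (1.076 − 1.053)/(1.076 − 1) · 100

30.2632 %


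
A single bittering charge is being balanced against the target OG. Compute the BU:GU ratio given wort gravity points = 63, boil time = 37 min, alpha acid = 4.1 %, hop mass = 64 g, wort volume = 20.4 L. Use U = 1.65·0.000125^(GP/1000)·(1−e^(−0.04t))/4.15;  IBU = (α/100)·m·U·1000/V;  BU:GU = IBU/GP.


U = 1.65·0.000125^(63/1000)·(1−e^(−0.04·37))/4.15 = 0.1743
IBU = (4.1/100)·64·0.1743·1000/20.4 = 22.4231
BU:GU = 22.4231/63

0.3559


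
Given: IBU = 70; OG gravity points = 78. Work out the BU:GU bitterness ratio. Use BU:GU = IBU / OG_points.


BU:GU = 70 / 78

0.8974


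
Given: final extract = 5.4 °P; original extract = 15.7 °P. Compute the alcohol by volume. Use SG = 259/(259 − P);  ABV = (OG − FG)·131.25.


OG = 259/(259 − 15.7) = 1.0645
FG = 259/(259 − 5.4) = 1.0213
ABV = (1.0645 − 1.0213)·131.25

5.6747 % ABV


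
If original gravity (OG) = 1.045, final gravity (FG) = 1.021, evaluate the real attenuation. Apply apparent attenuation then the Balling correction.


AA = (OG−FG)/(OG−1)·100;  RA = AA·0.8192
AA = (1.045 − 1.021)/(1.045 − 1)·100 = 53.3333
RA = 53.3333·0.8192

43.6907 %


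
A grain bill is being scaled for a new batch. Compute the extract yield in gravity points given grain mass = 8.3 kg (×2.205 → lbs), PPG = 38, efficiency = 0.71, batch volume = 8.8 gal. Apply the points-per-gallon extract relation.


points = lbs × PPG × eff / vol
lbs = 8.3 × 2.205 = 18.3015
points = 18.3015 × 38 × 0.71 / 8.8

56.1107 points


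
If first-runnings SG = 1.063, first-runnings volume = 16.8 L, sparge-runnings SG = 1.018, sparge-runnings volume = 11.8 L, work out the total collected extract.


total = Σ (SG_i − 1)·1000·V_i
first = (1.063 − 1)·1000·16.8 = 1058.4000
sparge = (1.018 − 1)·1000·11.8 = 212.4000
total = 1058.4000 + 212.4000

1270.8000 gravity·L


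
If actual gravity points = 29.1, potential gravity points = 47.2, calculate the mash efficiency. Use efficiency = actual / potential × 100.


efficiency = 29.1 / 47.2 × 100

61.6525 %


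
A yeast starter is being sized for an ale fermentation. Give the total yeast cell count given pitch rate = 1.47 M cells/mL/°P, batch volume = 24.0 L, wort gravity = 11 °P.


cells (billions) = rate · V_L · °P
cells = 1.47 · 24.0 · 11

388.0800 billion cells


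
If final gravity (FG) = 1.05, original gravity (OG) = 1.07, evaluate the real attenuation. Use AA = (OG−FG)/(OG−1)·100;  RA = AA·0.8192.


AA = (1.07 − 1.05)/(1.07 − 1)·100 = 28.5714
RA = 28.5714·0.8192

23.4057 %


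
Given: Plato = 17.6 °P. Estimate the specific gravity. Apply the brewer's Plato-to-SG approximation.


SG = 259/(259 − P)
SG = 259/(259 − 17.6)

1.0729


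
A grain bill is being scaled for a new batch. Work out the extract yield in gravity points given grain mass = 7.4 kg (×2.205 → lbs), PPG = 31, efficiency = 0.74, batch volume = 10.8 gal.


points = lbs × PPG × eff / vol
lbs = 7.4 × 2.205 = 16.3170
points = 16.3170 × 31 × 0.74 / 10.8

34.6585 points


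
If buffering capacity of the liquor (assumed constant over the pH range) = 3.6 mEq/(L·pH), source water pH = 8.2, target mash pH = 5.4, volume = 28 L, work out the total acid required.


acid = buffering capacity · (pH_source − pH_target) · V
acid = 3.6 · (8.2 − 5.4) · 28

282.2400 mEq


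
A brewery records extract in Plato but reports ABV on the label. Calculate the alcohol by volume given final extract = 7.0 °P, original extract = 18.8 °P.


SG = 259/(259 − P);  ABV = (OG − FG)·131.25
OG = 259/(259 − 18.8) = 1.0783
FG = 259/(259 − 7.0) = 1.0278
ABV = (1.0783 − 1.0278)·131.25

6.6269 % ABV


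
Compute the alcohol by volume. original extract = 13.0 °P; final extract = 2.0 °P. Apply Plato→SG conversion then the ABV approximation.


SG = 259/(259 − P);  ABV = (OG − FG)·131.25
OG = 259/(259 − 13.0) = 1.0528
FG = 259/(259 − 2.0) = 1.0078
ABV = (1.0528 − 1.0078)·131.25

5.9146 % ABV


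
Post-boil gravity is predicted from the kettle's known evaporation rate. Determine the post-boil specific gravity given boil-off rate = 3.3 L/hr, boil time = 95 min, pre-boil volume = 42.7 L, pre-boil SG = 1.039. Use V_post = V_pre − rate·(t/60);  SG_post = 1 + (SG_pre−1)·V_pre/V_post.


V_post = 42.7 − 3.3·(95/60) = 37.4750
SG_post = 1 + (1.039 − 1)·42.7/37.4750

1.0444


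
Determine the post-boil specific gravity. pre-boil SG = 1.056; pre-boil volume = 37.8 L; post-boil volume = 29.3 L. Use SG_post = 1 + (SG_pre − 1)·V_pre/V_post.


pts_pre = (1.056 − 1)·1000 = 56.0000
pts_post = 56.0000·37.8/29.3 = 72.2457
SG_post = 1 + 72.2457/1000

1.0722


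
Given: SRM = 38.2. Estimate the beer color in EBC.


EBC = SRM · 1.97
EBC = 38.2 · 1.97

75.2540 EBC


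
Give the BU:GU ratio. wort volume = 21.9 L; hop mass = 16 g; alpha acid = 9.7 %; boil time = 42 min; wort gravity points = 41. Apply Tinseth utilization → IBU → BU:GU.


U = 1.65·0.000125^(GP/1000)·(1−e^(−0.04t))/4.15;  IBU = (α/100)·m·U·1000/V;  BU:GU = IBU/GP
U = 1.65·0.000125^(41/1000)·(1−e^(−0.04·42))/4.15 = 0.2238
IBU = (9.7/100)·16·0.2238·1000/21.9 = 15.8592
BU:GU = 15.8592/41

0.3868


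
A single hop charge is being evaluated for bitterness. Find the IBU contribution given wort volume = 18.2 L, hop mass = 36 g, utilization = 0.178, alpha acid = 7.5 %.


IBU = (α/100)·mass·U·1000 / V
IBU = (7.5/100)·36·0.178·1000 / 18.2

26.4066 IBU


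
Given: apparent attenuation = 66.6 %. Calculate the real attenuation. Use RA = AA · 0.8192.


RA = 66.6 · 0.8192

54.5587 %


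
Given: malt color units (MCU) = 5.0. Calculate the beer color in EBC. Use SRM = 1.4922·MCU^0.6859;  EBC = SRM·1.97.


SRM = 1.4922·5.0^0.6859 = 4.5004
EBC = 4.5004·1.97

8.8658 EBC


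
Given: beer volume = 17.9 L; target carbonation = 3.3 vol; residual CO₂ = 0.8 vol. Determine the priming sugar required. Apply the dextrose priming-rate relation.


sugar = (target − residual)·4.0·V
sugar = (3.3 − 0.8)·4.0·17.9

179.0000 g


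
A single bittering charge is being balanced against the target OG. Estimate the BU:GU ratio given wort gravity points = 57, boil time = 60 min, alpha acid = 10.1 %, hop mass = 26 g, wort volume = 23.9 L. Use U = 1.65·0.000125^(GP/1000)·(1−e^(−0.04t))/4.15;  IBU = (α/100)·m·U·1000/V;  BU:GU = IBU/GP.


U = 1.65·0.000125^(57/1000)·(1−e^(−0.04·60))/4.15 = 0.2166
IBU = (10.1/100)·26·0.2166·1000/23.9 = 23.7988
BU:GU = 23.7988/57

0.4175


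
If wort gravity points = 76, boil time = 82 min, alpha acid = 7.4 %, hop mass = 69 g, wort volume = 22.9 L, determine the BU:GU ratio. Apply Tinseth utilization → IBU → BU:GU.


U = 1.65·0.000125^(GP/1000)·(1−e^(−0.04t))/4.15;  IBU = (α/100)·m·U·1000/V;  BU:GU = IBU/GP
U = 1.65·0.000125^(76/1000)·(1−e^(−0.04·82))/4.15 = 0.1933
IBU = (7.4/100)·69·0.1933·1000/22.9 = 43.0913
BU:GU = 43.0913/76

0.5670


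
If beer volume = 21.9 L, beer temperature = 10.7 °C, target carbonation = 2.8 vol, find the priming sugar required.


residual = 14.695·(0.01821 + 0.09011·e^(−0.04·T));  sugar = (target − residual)·4.0·V
residual = 14.695·(0.01821 + 0.09011·e^(−0.04·10.7)) = 1.1307
sugar = (2.8 − 1.1307)·4.0·21.9

146.2304 g


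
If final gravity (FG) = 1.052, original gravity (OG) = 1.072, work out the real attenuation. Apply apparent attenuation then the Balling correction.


AA = (OG−FG)/(OG−1)·100;  RA = AA·0.8192
AA = (1.072 − 1.052)/(1.072 − 1)·100 = 27.7778
RA = 27.7778·0.8192

22.7556 %


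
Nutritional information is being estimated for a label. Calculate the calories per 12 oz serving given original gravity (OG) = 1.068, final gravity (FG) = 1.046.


ABW = (OG−FG)·131.25·0.79/FG;  °P = 259 − 259/SG (for OG→OE and FG→AE);  RE = 0.1808·OE + 0.8192·AE;  Cal = (6.9·ABW + 4·(RE−0.1))·FG·3.55
ABW = (1.068 − 1.046)·131.25·0.79/1.046 = 2.1808
OE = 259 − 259/1.068 = 16.4906 °P
AE = 259 − 259/1.046 = 11.3901 °P
RE = 0.1808·16.4906 + 0.8192·11.3901 = 12.3122 °P
Cal = (6.9·2.1808 + 4·(12.3122−0.1))·1.046·3.55

237.2670 kcal


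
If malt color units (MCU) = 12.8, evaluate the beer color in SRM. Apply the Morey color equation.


SRM = 1.4922 · MCU^0.6859
SRM = 1.4922 · 12.8^0.6859

8.5756 SRM


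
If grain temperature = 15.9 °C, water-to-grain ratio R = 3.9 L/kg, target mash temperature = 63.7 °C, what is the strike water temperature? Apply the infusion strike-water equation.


T_strike = (0.41/R)·(T_mash − T_grain) + T_mash
T_strike = (0.41/3.9)·(63.7 − 15.9) + 63.7

68.7251 °C


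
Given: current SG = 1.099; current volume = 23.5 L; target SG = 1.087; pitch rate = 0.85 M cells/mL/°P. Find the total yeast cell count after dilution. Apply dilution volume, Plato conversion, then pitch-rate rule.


V_w = V·((SG_c−1)/(SG_t−1)−1);  °P = 259 − 259/SG_t;  cells = rate·(V+V_w)·°P
V_w = 23.5·((1.099−1)/(1.087−1)−1) = 3.2414
V_final = 23.5 + 3.2414 = 26.7414
°P = 259 − 259/1.087 = 20.7295
cells = 0.85·26.7414·20.7295

471.1858 billion cells


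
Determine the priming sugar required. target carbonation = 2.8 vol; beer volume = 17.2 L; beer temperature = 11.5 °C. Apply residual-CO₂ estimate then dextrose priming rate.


residual = 14.695·(0.01821 + 0.09011·e^(−0.04·T));  sugar = (target − residual)·4.0·V
residual = 14.695·(0.01821 + 0.09011·e^(−0.04·11.5)) = 1.1035
sugar = (2.8 − 1.1035)·4.0·17.2

116.7178 g


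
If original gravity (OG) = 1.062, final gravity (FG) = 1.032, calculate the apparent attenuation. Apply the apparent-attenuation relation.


AA = (OG − FG)/(OG − 1) · 100
AA = (1.062 − 1.032)/(1.062 − 1) · 100

48.3871 %


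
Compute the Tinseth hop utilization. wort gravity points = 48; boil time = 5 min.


U = 1.65·0.000125^(GP/1000) · (1 − e^(−0.04·t))/4.15
bigness = 1.65·0.000125^(48/1000) = 1.0719
boil_factor = (1 − e^(−0.04·5))/4.15 = 0.0437
U = 1.0719 · 0.0437

0.0468


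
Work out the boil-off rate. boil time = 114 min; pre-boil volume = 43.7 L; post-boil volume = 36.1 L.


rate = (V_pre − V_post) / (t_min/60)
rate = (43.7 − 36.1) / (114/60)

4.0000 L/hr


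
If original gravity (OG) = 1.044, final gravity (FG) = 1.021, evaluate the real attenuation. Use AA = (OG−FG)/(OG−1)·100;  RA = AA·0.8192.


AA = (1.044 − 1.021)/(1.044 − 1)·100 = 52.2727
RA = 52.2727·0.8192

42.8218 %


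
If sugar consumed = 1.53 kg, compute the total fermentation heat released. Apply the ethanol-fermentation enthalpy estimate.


Q = m_sugar · 590 kJ/kg
Q = 1.53 · 590

902.7000 kJ


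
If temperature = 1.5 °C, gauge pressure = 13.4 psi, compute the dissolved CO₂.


vols = (P + 14.695)·(0.01821 + 0.09011·e^(−0.04·T))
vols = (13.4 + 14.695)·(0.01821 + 0.09011·e^(−0.04·1.5))

2.8958 volumes


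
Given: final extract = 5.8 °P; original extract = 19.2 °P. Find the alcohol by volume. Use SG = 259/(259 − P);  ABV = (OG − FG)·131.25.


OG = 259/(259 − 19.2) = 1.0801
FG = 259/(259 − 5.8) = 1.0229
ABV = (1.0801 − 1.0229)·131.25

7.5022 % ABV


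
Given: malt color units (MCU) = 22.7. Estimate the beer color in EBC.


SRM = 1.4922·MCU^0.6859;  EBC = SRM·1.97
SRM = 1.4922·22.7^0.6859 = 12.7036
EBC = 12.7036·1.97

25.0260 EBC


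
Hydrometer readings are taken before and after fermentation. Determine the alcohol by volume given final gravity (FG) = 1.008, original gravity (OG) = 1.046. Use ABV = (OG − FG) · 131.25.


ABV = (1.046 − 1.008) · 131.25

4.9875 % ABV


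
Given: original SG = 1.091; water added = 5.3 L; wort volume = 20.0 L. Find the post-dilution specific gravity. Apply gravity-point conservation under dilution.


SG_new = 1 + (SG_old − 1)·V_old/(V_old + V_water)
pts = (1.091 − 1)·1000·20.0/(20.0 + 5.3) = 71.9368
SG_new = 1 + 71.9368/1000

1.0719


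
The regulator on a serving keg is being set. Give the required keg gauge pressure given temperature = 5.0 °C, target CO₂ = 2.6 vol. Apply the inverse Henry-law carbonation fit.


psi = vols/(0.01821 + 0.09011·e^(−0.04·T)) − 14.695
psi = 2.6/(0.01821 + 0.09011·e^(−0.04·5.0)) − 14.695

13.5702 psi


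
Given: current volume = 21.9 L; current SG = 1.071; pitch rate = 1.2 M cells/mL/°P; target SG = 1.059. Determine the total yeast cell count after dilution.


V_w = V·((SG_c−1)/(SG_t−1)−1);  °P = 259 − 259/SG_t;  cells = rate·(V+V_w)·°P
V_w = 21.9·((1.071−1)/(1.059−1)−1) = 4.4542
V_final = 21.9 + 4.4542 = 26.3542
°P = 259 − 259/1.059 = 14.4297
cells = 1.2·26.3542·14.4297

456.3389 billion cells


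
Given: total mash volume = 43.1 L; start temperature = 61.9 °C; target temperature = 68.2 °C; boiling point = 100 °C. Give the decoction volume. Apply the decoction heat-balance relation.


V_dec = V_total·(T_target − T_start)/(T_boil − T_start)
V_dec = 43.1·(68.2 − 61.9)/(100 − 61.9)

7.1268 L


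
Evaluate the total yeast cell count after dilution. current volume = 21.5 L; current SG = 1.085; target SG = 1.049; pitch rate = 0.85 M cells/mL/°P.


V_w = V·((SG_c−1)/(SG_t−1)−1);  °P = 259 − 259/SG_t;  cells = rate·(V+V_w)·°P
V_w = 21.5·((1.085−1)/(1.049−1)−1) = 15.7959
V_final = 21.5 + 15.7959 = 37.2959
°P = 259 − 259/1.049 = 12.0982
cells = 0.85·37.2959·12.0982

383.5311 billion cells


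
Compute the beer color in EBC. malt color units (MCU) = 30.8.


SRM = 1.4922·MCU^0.6859;  EBC = SRM·1.97
SRM = 1.4922·30.8^0.6859 = 15.6612
EBC = 15.6612·1.97

30.8525 EBC


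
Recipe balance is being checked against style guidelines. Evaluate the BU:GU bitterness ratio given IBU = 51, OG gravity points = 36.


BU:GU = IBU / OG_points
BU:GU = 51 / 36

1.4167


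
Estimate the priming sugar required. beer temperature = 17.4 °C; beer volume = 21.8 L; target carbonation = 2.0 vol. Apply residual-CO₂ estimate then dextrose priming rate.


residual = 14.695·(0.01821 + 0.09011·e^(−0.04·T));  sugar = (target − residual)·4.0·V
residual = 14.695·(0.01821 + 0.09011·e^(−0.04·17.4)) = 0.9278
sugar = (2.0 − 0.9278)·4.0·21.8

93.4964 g


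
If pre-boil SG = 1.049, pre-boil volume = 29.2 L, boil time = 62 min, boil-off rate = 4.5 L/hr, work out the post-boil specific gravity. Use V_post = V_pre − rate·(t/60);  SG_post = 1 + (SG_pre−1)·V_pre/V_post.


V_post = 29.2 − 4.5·(62/60) = 24.5500
SG_post = 1 + (1.049 − 1)·29.2/24.5500

1.0583


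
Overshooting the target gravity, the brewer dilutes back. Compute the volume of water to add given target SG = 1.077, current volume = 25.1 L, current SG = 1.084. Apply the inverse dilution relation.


V_water = V·((SG_curr − 1)/(SG_target − 1) − 1)
V_water = 25.1·((1.084 − 1)/(1.077 − 1) − 1)

2.2818 L


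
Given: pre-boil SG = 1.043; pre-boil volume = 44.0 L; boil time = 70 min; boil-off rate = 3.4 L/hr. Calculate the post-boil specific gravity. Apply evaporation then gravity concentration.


V_post = V_pre − rate·(t/60);  SG_post = 1 + (SG_pre−1)·V_pre/V_post
V_post = 44.0 − 3.4·(70/60) = 40.0333
SG_post = 1 + (1.043 − 1)·44.0/40.0333

1.0473


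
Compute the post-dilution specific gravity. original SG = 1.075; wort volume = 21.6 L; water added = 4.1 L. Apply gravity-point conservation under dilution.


SG_new = 1 + (SG_old − 1)·V_old/(V_old + V_water)
pts = (1.075 − 1)·1000·21.6/(21.6 + 4.1) = 63.0350
SG_new = 1 + 63.0350/1000

1.0630


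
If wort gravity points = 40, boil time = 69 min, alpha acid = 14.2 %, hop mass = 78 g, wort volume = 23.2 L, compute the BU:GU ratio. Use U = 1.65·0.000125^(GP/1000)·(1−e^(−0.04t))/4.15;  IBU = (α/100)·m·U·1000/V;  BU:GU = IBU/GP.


U = 1.65·0.000125^(40/1000)·(1−e^(−0.04·69))/4.15 = 0.2600
IBU = (14.2/100)·78·0.2600·1000/23.2 = 124.1114
BU:GU = 124.1114/40

3.1028


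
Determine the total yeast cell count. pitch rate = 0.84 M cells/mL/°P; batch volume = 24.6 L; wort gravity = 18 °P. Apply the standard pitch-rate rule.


cells (billions) = rate · V_L · °P
cells = 0.84 · 24.6 · 18

371.9520 billion cells


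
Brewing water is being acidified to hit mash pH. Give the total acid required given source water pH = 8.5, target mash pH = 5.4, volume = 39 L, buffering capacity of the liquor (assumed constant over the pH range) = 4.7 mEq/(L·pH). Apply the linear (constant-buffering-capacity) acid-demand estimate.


acid = buffering capacity · (pH_source − pH_target) · V
acid = 4.7 · (8.5 − 5.4) · 39

568.2300 mEq


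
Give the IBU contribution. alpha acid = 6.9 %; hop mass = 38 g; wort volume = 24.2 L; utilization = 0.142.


IBU = (α/100)·mass·U·1000 / V
IBU = (6.9/100)·38·0.142·1000 / 24.2

15.3853 IBU


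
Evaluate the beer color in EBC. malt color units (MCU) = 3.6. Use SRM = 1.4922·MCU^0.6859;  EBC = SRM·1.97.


SRM = 1.4922·3.6^0.6859 = 3.5925
EBC = 3.5925·1.97

7.0772 EBC


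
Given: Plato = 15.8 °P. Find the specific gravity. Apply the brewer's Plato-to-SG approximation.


SG = 259/(259 − P)
SG = 259/(259 − 15.8)

1.0650


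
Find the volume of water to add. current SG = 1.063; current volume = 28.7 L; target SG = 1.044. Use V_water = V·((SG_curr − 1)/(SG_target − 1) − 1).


V_water = 28.7·((1.063 − 1)/(1.044 − 1) − 1)

12.3932 L


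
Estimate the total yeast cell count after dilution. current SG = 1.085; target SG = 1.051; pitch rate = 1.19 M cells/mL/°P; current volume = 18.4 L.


V_w = V·((SG_c−1)/(SG_t−1)−1);  °P = 259 − 259/SG_t;  cells = rate·(V+V_w)·°P
V_w = 18.4·((1.085−1)/(1.051−1)−1) = 12.2667
V_final = 18.4 + 12.2667 = 30.6667
°P = 259 − 259/1.051 = 12.5680
cells = 1.19·30.6667·12.5680

458.6493 billion cells


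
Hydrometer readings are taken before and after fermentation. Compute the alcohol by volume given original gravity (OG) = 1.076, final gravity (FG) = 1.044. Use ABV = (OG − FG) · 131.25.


ABV = (1.076 − 1.044) · 131.25

4.2000 % ABV


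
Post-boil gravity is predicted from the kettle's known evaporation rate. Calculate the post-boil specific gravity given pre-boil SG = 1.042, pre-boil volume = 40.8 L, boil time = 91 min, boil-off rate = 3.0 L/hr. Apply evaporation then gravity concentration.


V_post = V_pre − rate·(t/60);  SG_post = 1 + (SG_pre−1)·V_pre/V_post
V_post = 40.8 − 3.0·(91/60) = 36.2500
SG_post = 1 + (1.042 − 1)·40.8/36.2500

1.0473


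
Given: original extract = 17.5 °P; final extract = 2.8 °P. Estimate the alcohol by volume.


SG = 259/(259 − P);  ABV = (OG − FG)·131.25
OG = 259/(259 − 17.5) = 1.0725
FG = 259/(259 − 2.8) = 1.0109
ABV = (1.0725 − 1.0109)·131.25

8.0764 % ABV


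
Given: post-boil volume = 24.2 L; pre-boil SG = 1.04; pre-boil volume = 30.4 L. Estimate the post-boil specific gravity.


SG_post = 1 + (SG_pre − 1)·V_pre/V_post
pts_pre = (1.04 − 1)·1000 = 40.0000
pts_post = 40.0000·30.4/24.2 = 50.2479
SG_post = 1 + 50.2479/1000

1.0502


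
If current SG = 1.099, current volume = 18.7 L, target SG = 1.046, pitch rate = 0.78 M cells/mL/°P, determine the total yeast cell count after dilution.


V_w = V·((SG_c−1)/(SG_t−1)−1);  °P = 259 − 259/SG_t;  cells = rate·(V+V_w)·°P
V_w = 18.7·((1.099−1)/(1.046−1)−1) = 21.5457
V_final = 18.7 + 21.5457 = 40.2457
°P = 259 − 259/1.046 = 11.3901
cells = 0.78·40.2457·11.3901

357.5522 billion cells
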